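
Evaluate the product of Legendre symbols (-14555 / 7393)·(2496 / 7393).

By multiplicativity, (-14555·2496 / 7393) = (-14555 / 7393)·(2496 / 7393).
First factor (-14555 / 7393):
Reduce the numerator: -14555 ≡ 231 (mod 7393), so (-14555 / 7393) = (231 / 7393).
7393 ≡ 1 (mod 4), so quadratic reciprocity gives (231 / 7393) = (7393 / 231). Reduce: 7393 ≡ 1 (mod 231). Now have (1 / 231).
(1 / 231) = 1. Collecting the sign factors: 1.
Second factor (2496 / 7393):
Factor out 2: 2496 = 2^6·39. Since 7393 ≡ 1 (mod 8), (2 / 7393) = +1, and (2 / 7393)^6 = +1. Now have (39 / 7393).
7393 ≡ 1 (mod 4), so quadratic reciprocity gives (39 / 7393) = (7393 / 39). Reduce: 7393 ≡ 22 (mod 39). Now have (22 / 39).
Factor out 2: 22 = 2·11. Since 39 ≡ 7 (mod 8), (2 / 39) = +1. Now have (11 / 39).
Both 11 ≡ 3 and 39 ≡ 3 (mod 4), so reciprocity gives (11 / 39) = -(39 / 11). Reduce: 39 ≡ 6 (mod 11). Now have -(6 / 11).
Factor out 2: 6 = 2·3. Since 11 ≡ 3 (mod 8), (2 / 11) = -1. Now have (3 / 11).
Both 3 ≡ 3 and 11 ≡ 3 (mod 4), so reciprocity gives (3 / 11) = -(11 / 3). Reduce: 11 ≡ 2 (mod 3). Now have -(2 / 3).
Factor out 2: 2 = 2. Since 3 ≡ 3 (mod 8), (2 / 3) = -1. Now have (1 / 3).
(1 / 3) = 1. Collecting the sign factors: 1.
Product: (1)·(1) = 1.

1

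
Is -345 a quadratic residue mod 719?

yes

Reduce the numerator: -345 ≡ 374 (mod 719), so (-345/719) = (374/719).
Factor out 2: 374 = 2·187. Since 719 ≡ 7 (mod 8), (2/719) = +1. Now have (187/719).
Both 187 ≡ 3 and 719 ≡ 3 (mod 4), so reciprocity gives (187/719) = -(719/187). Reduce: 719 ≡ 158 (mod 187). Now have -(158/187).
Factor out 2: 158 = 2·79. Since 187 ≡ 3 (mod 8), (2/187) = -1. Now have (79/187).
Both 79 ≡ 3 and 187 ≡ 3 (mod 4), so reciprocity gives (79/187) = -(187/79). Reduce: 187 ≡ 29 (mod 79). Now have -(29/79).
29 ≡ 1 (mod 4), so quadratic reciprocity gives (29/79) = (79/29). Reduce: 79 ≡ 21 (mod 29). Now have -(21/29).
21 ≡ 1 (mod 4), so quadratic reciprocity gives (21/29) = (29/21). Reduce: 29 ≡ 8 (mod 21). Now have -(8/21).
Factor out 2: 8 = 2^3. Since 21 ≡ 5 (mod 8), (2/21) = -1, and (2/21)^3 = -1. Now have (1/21).
(1/21) = 1. Collecting the sign factors: 1.
(-345/719) = 1, and 719 is prime, so -345 is a quadratic residue mod 719.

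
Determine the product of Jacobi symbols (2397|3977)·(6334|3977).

By multiplicativity, (2397·6334|3977) = (2397|3977)·(6334|3977).
First factor (2397|3977):
(2397|3977)
  = (3977|2397)    [QR: 2397 ≡ 1 mod 4, sign kept]
  = (1580|2397)    [3977 ≡ 1580 mod 2397]
  = (395|2397)    [2397 ≡ 5 mod 8 ⇒ (2|2397)^2 = +1]
  = (2397|395)    [QR: 2397 ≡ 1 mod 4, sign kept]
  = (27|395)    [2397 ≡ 27 mod 395]
  = -(395|27)    [QR: both ≡ 3 mod 4, sign flips]
  = -(17|27)    [395 ≡ 17 mod 27]
  = -(27|17)    [QR: 17 ≡ 1 mod 4, sign kept]
  = -(10|17)    [27 ≡ 10 mod 17]
  = -(5|17)    [17 ≡ 1 mod 8 ⇒ (2|17) = +1]
  = -(17|5)    [QR: 5 ≡ 1 mod 4, sign kept]
  = -(2|5)    [17 ≡ 2 mod 5]
  = (1|5)    [5 ≡ 5 mod 8 ⇒ (2|5) = -1]
  = 1    [(1|5) = 1]
Second factor (6334|3977):
(6334|3977)
  = (2357|3977)    [6334 ≡ 2357 mod 3977]
  = (3977|2357)    [QR: 2357 ≡ 1 mod 4, sign kept]
  = (1620|2357)    [3977 ≡ 1620 mod 2357]
  = (405|2357)    [2357 ≡ 5 mod 8 ⇒ (2|2357)^2 = +1]
  = (2357|405)    [QR: 405 ≡ 1 mod 4, sign kept]
  = (332|405)    [2357 ≡ 332 mod 405]
  = (83|405)    [405 ≡ 5 mod 8 ⇒ (2|405)^2 = +1]
  = (405|83)    [QR: 405 ≡ 1 mod 4, sign kept]
  = (73|83)    [405 ≡ 73 mod 83]
  = (83|73)    [QR: 73 ≡ 1 mod 4, sign kept]
  = (10|73)    [83 ≡ 10 mod 73]
  = (5|73)    [73 ≡ 1 mod 8 ⇒ (2|73) = +1]
  = (73|5)    [QR: 5 ≡ 1 mod 4, sign kept]
  = (3|5)    [73 ≡ 3 mod 5]
  = (5|3)    [QR: 5 ≡ 1 mod 4, sign kept]
  = (2|3)    [5 ≡ 2 mod 3]
  = -(1|3)    [3 ≡ 3 mod 8 ⇒ (2|3) = -1]
  = -1    [(1|3) = 1]
Product: (1)·(-1) = -1.

-1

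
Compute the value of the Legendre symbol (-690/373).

-1

Reduce the numerator: -690 ≡ 56 (mod 373), so (-690/373) = (56/373).
Factor out 2: 56 = 2^3·7. Since 373 ≡ 5 (mod 8), (2/373) = -1, and (2/373)^3 = -1. Now have -(7/373).
373 ≡ 1 (mod 4), so quadratic reciprocity gives (7/373) = (373/7). Reduce: 373 ≡ 2 (mod 7). Now have -(2/7).
Factor out 2: 2 = 2. Since 7 ≡ 7 (mod 8), (2/7) = +1. Now have -(1/7).
(1/7) = 1. Collecting the sign factors: -1.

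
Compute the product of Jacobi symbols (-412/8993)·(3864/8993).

By multiplicativity, (-412·3864/8993) = (-412/8993)·(3864/8993).
First factor (-412/8993):
Reduce the numerator: -412 ≡ 8581 (mod 8993), so (-412/8993) = (8581/8993).
8581 ≡ 1 (mod 4), so quadratic reciprocity gives (8581/8993) = (8993/8581). Reduce: 8993 ≡ 412 (mod 8581). Now have (412/8581).
Factor out 2: 412 = 2^2·103. Since 8581 ≡ 5 (mod 8), (2/8581) = -1, and (2/8581)^2 = +1. Now have (103/8581).
8581 ≡ 1 (mod 4), so quadratic reciprocity gives (103/8581) = (8581/103). Reduce: 8581 ≡ 32 (mod 103). Now have (32/103).
Factor out 2: 32 = 2^5. Since 103 ≡ 7 (mod 8), (2/103) = +1, and (2/103)^5 = +1. Now have (1/103).
(1/103) = 1. Collecting the sign factors: 1.
Second factor (3864/8993):
Factor out 2: 3864 = 2^3·483. Since 8993 ≡ 1 (mod 8), (2/8993) = +1, and (2/8993)^3 = +1. Now have (483/8993).
8993 ≡ 1 (mod 4), so quadratic reciprocity gives (483/8993) = (8993/483). Reduce: 8993 ≡ 299 (mod 483). Now have (299/483).
Both 299 ≡ 3 and 483 ≡ 3 (mod 4), so reciprocity gives (299/483) = -(483/299). Reduce: 483 ≡ 184 (mod 299). Now have -(184/299).
Factor out 2: 184 = 2^3·23. Since 299 ≡ 3 (mod 8), (2/299) = -1, and (2/299)^3 = -1. Now have (23/299).
Both 23 ≡ 3 and 299 ≡ 3 (mod 4), so reciprocity gives (23/299) = -(299/23). Reduce: 299 ≡ 0 (mod 23). Now have -(0/23).
The numerator is now 0 with denominator 23 > 1: the symbol is 0.
Product: (1)·(0) = 0.

0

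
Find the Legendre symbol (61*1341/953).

1

By multiplicativity, (61·1341/953) = (61/953)·(1341/953).
First factor (61/953):
(61/953)
  = (953/61)    [QR: 61 ≡ 1 mod 4, sign kept]
  = (38/61)    [953 ≡ 38 mod 61]
  = -(19/61)    [61 ≡ 5 mod 8 ⇒ (2/61) = -1]
  = -(61/19)    [QR: 61 ≡ 1 mod 4, sign kept]
  = -(4/19)    [61 ≡ 4 mod 19]
  = -(1/19)    [19 ≡ 3 mod 8 ⇒ (2/19)^2 = +1]
  = -1    [(1/19) = 1]
Second factor (1341/953):
(1341/953)
  = (388/953)    [1341 ≡ 388 mod 953]
  = (97/953)    [953 ≡ 1 mod 8 ⇒ (2/953)^2 = +1]
  = (953/97)    [QR: 97 ≡ 1 mod 4, sign kept]
  = (80/97)    [953 ≡ 80 mod 97]
  = (5/97)    [97 ≡ 1 mod 8 ⇒ (2/97)^4 = +1]
  = (97/5)    [QR: 5 ≡ 1 mod 4, sign kept]
  = (2/5)    [97 ≡ 2 mod 5]
  = -(1/5)    [5 ≡ 5 mod 8 ⇒ (2/5) = -1]
  = -1    [(1/5) = 1]
Product: (-1)·(-1) = 1.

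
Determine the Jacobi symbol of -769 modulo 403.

Pull out -1: (-769/403) = (-1/403)·(769/403). Since 403 ≡ 3 (mod 4), (-1/403) = -1. Now have -(769/403).
Reduce the numerator: 769 ≡ 366 (mod 403), so (769/403) = (366/403).
Factor out 2: 366 = 2·183. Since 403 ≡ 3 (mod 8), (2/403) = -1. Now have (183/403).
Both 183 ≡ 3 and 403 ≡ 3 (mod 4), so reciprocity gives (183/403) = -(403/183). Reduce: 403 ≡ 37 (mod 183). Now have -(37/183).
37 ≡ 1 (mod 4), so quadratic reciprocity gives (37/183) = (183/37). Reduce: 183 ≡ 35 (mod 37). Now have -(35/37).
37 ≡ 1 (mod 4), so quadratic reciprocity gives (35/37) = (37/35). Reduce: 37 ≡ 2 (mod 35). Now have -(2/35).
Factor out 2: 2 = 2. Since 35 ≡ 3 (mod 8), (2/35) = -1. Now have (1/35).
(1/35) = 1. Collecting the sign factors: 1.

1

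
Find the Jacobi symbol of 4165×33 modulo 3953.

1

By multiplicativity, (4165·33 / 3953) = (4165 / 3953)·(33 / 3953).
First factor (4165 / 3953):
(4165 / 3953)
  = (212 / 3953)    [4165 ≡ 212 mod 3953]
  = (53 / 3953)    [3953 ≡ 1 mod 8 ⇒ (2 / 3953)^2 = +1]
  = (3953 / 53)    [QR: 53 ≡ 1 mod 4, sign kept]
  = (31 / 53)    [3953 ≡ 31 mod 53]
  = (53 / 31)    [QR: 53 ≡ 1 mod 4, sign kept]
  = (22 / 31)    [53 ≡ 22 mod 31]
  = (11 / 31)    [31 ≡ 7 mod 8 ⇒ (2 / 31) = +1]
  = -(31 / 11)    [QR: both ≡ 3 mod 4, sign flips]
  = -(9 / 11)    [31 ≡ 9 mod 11]
  = -(11 / 9)    [QR: 9 ≡ 1 mod 4, sign kept]
  = -(2 / 9)    [11 ≡ 2 mod 9]
  = -(1 / 9)    [9 ≡ 1 mod 8 ⇒ (2 / 9) = +1]
  = -1    [(1 / 9) = 1]
Second factor (33 / 3953):
(33 / 3953)
  = (3953 / 33)    [QR: 33 ≡ 1 mod 4, sign kept]
  = (26 / 33)    [3953 ≡ 26 mod 33]
  = (13 / 33)    [33 ≡ 1 mod 8 ⇒ (2 / 33) = +1]
  = (33 / 13)    [QR: 13 ≡ 1 mod 4, sign kept]
  = (7 / 13)    [33 ≡ 7 mod 13]
  = (13 / 7)    [QR: 13 ≡ 1 mod 4, sign kept]
  = (6 / 7)    [13 ≡ 6 mod 7]
  = (3 / 7)    [7 ≡ 7 mod 8 ⇒ (2 / 7) = +1]
  = -(7 / 3)    [QR: both ≡ 3 mod 4, sign flips]
  = -(1 / 3)    [7 ≡ 1 mod 3]
  = -1    [(1 / 3) = 1]
Product: (-1)·(-1) = 1.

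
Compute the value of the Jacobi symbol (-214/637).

(-214/637)
  = (214/637)    [637 ≡ 1 mod 4 ⇒ (-1/637) = +1]
  = -(107/637)    [637 ≡ 5 mod 8 ⇒ (2/637) = -1]
  = -(637/107)    [QR: 637 ≡ 1 mod 4, sign kept]
  = -(102/107)    [637 ≡ 102 mod 107]
  = (51/107)    [107 ≡ 3 mod 8 ⇒ (2/107) = -1]
  = -(107/51)    [QR: both ≡ 3 mod 4, sign flips]
  = -(5/51)    [107 ≡ 5 mod 51]
  = -(51/5)    [QR: 5 ≡ 1 mod 4, sign kept]
  = -(1/5)    [51 ≡ 1 mod 5]
  = -1    [(1/5) = 1]

-1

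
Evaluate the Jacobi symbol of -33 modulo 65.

(-33/65)
  = (32/65)    [-33 ≡ 32 mod 65]
  = (1/65)    [65 ≡ 1 mod 8 ⇒ (2/65)^5 = +1]
  = 1    [(1/65) = 1]

1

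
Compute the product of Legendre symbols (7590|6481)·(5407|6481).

By multiplicativity, (7590·5407|6481) = (7590|6481)·(5407|6481).
First factor (7590|6481):
Reduce the numerator: 7590 ≡ 1109 (mod 6481), so (7590|6481) = (1109|6481).
1109 ≡ 1 (mod 4), so quadratic reciprocity gives (1109|6481) = (6481|1109). Reduce: 6481 ≡ 936 (mod 1109). Now have (936|1109).
Factor out 2: 936 = 2^3·117. Since 1109 ≡ 5 (mod 8), (2|1109) = -1, and (2|1109)^3 = -1. Now have -(117|1109).
117 ≡ 1 (mod 4), so quadratic reciprocity gives (117|1109) = (1109|117). Reduce: 1109 ≡ 56 (mod 117). Now have -(56|117).
Factor out 2: 56 = 2^3·7. Since 117 ≡ 5 (mod 8), (2|117) = -1, and (2|117)^3 = -1. Now have (7|117).
117 ≡ 1 (mod 4), so quadratic reciprocity gives (7|117) = (117|7). Reduce: 117 ≡ 5 (mod 7). Now have (5|7).
5 ≡ 1 (mod 4), so quadratic reciprocity gives (5|7) = (7|5). Reduce: 7 ≡ 2 (mod 5). Now have (2|5).
Factor out 2: 2 = 2. Since 5 ≡ 5 (mod 8), (2|5) = -1. Now have -(1|5).
(1|5) = 1. Collecting the sign factors: -1.
Second factor (5407|6481):
6481 ≡ 1 (mod 4), so quadratic reciprocity gives (5407|6481) = (6481|5407). Reduce: 6481 ≡ 1074 (mod 5407). Now have (1074|5407).
Factor out 2: 1074 = 2·537. Since 5407 ≡ 7 (mod 8), (2|5407) = +1. Now have (537|5407).
537 ≡ 1 (mod 4), so quadratic reciprocity gives (537|5407) = (5407|537). Reduce: 5407 ≡ 37 (mod 537). Now have (37|537).
37 ≡ 1 (mod 4), so quadratic reciprocity gives (37|537) = (537|37). Reduce: 537 ≡ 19 (mod 37). Now have (19|37).
37 ≡ 1 (mod 4), so quadratic reciprocity gives (19|37) = (37|19). Reduce: 37 ≡ 18 (mod 19). Now have (18|19).
Factor out 2: 18 = 2·9. Since 19 ≡ 3 (mod 8), (2|19) = -1. Now have -(9|19).
9 ≡ 1 (mod 4), so quadratic reciprocity gives (9|19) = (19|9). Reduce: 19 ≡ 1 (mod 9). Now have -(1|9).
(1|9) = 1. Collecting the sign factors: -1.
Product: (-1)·(-1) = 1.

1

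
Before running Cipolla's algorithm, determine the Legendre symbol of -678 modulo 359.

1

(-678|359)
  = (40|359)    [-678 ≡ 40 mod 359]
  = (5|359)    [359 ≡ 7 mod 8 ⇒ (2|359)^3 = +1]
  = (359|5)    [QR: 5 ≡ 1 mod 4, sign kept]
  = (4|5)    [359 ≡ 4 mod 5]
  = (1|5)    [5 ≡ 5 mod 8 ⇒ (2|5)^2 = +1]
  = 1    [(1|5) = 1]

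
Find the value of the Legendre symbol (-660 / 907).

(-660 / 907)
  = (247 / 907)    [-660 ≡ 247 mod 907]
  = -(907 / 247)    [QR: both ≡ 3 mod 4, sign flips]
  = -(166 / 247)    [907 ≡ 166 mod 247]
  = -(83 / 247)    [247 ≡ 7 mod 8 ⇒ (2 / 247) = +1]
  = (247 / 83)    [QR: both ≡ 3 mod 4, sign flips]
  = (81 / 83)    [247 ≡ 81 mod 83]
  = (83 / 81)    [QR: 81 ≡ 1 mod 4, sign kept]
  = (2 / 81)    [83 ≡ 2 mod 81]
  = (1 / 81)    [81 ≡ 1 mod 8 ⇒ (2 / 81) = +1]
  = 1    [(1 / 81) = 1]

1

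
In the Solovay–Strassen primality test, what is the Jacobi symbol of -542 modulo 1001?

-1

(-542 / 1001)
  = (459 / 1001)    [-542 ≡ 459 mod 1001]
  = (1001 / 459)    [QR: 1001 ≡ 1 mod 4, sign kept]
  = (83 / 459)    [1001 ≡ 83 mod 459]
  = -(459 / 83)    [QR: both ≡ 3 mod 4, sign flips]
  = -(44 / 83)    [459 ≡ 44 mod 83]
  = -(11 / 83)    [83 ≡ 3 mod 8 ⇒ (2 / 83)^2 = +1]
  = (83 / 11)    [QR: both ≡ 3 mod 4, sign flips]
  = (6 / 11)    [83 ≡ 6 mod 11]
  = -(3 / 11)    [11 ≡ 3 mod 8 ⇒ (2 / 11) = -1]
  = (11 / 3)    [QR: both ≡ 3 mod 4, sign flips]
  = (2 / 3)    [11 ≡ 2 mod 3]
  = -(1 / 3)    [3 ≡ 3 mod 8 ⇒ (2 / 3) = -1]
  = -1    [(1 / 3) = 1]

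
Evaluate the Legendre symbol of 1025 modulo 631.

Reduce the numerator: 1025 ≡ 394 (mod 631), so (1025|631) = (394|631).
Factor out 2: 394 = 2·197. Since 631 ≡ 7 (mod 8), (2|631) = +1. Now have (197|631).
197 ≡ 1 (mod 4), so quadratic reciprocity gives (197|631) = (631|197). Reduce: 631 ≡ 40 (mod 197). Now have (40|197).
Factor out 2: 40 = 2^3·5. Since 197 ≡ 5 (mod 8), (2|197) = -1, and (2|197)^3 = -1. Now have -(5|197).
5 ≡ 1 (mod 4), so quadratic reciprocity gives (5|197) = (197|5). Reduce: 197 ≡ 2 (mod 5). Now have -(2|5).
Factor out 2: 2 = 2. Since 5 ≡ 5 (mod 8), (2|5) = -1. Now have (1|5).
(1|5) = 1. Collecting the sign factors: 1.

1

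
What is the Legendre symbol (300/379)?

-1

Factor out 2: 300 = 2^2·75. Since 379 ≡ 3 (mod 8), (2/379) = -1, and (2/379)^2 = +1. Now have (75/379).
Both 75 ≡ 3 and 379 ≡ 3 (mod 4), so reciprocity gives (75/379) = -(379/75). Reduce: 379 ≡ 4 (mod 75). Now have -(4/75).
Factor out 2: 4 = 2^2. Since 75 ≡ 3 (mod 8), (2/75) = -1, and (2/75)^2 = +1. Now have -(1/75).
(1/75) = 1. Collecting the sign factors: -1.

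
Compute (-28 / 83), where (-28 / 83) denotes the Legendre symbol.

(-28 / 83)
  = (55 / 83)    [-28 ≡ 55 mod 83]
  = -(83 / 55)    [QR: both ≡ 3 mod 4, sign flips]
  = -(28 / 55)    [83 ≡ 28 mod 55]
  = -(7 / 55)    [55 ≡ 7 mod 8 ⇒ (2 / 55)^2 = +1]
  = (55 / 7)    [QR: both ≡ 3 mod 4, sign flips]
  = (6 / 7)    [55 ≡ 6 mod 7]
  = (3 / 7)    [7 ≡ 7 mod 8 ⇒ (2 / 7) = +1]
  = -(7 / 3)    [QR: both ≡ 3 mod 4, sign flips]
  = -(1 / 3)    [7 ≡ 1 mod 3]
  = -1    [(1 / 3) = 1]

-1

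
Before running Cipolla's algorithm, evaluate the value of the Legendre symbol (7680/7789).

-1

Factor out 2: 7680 = 2^9·15. Since 7789 ≡ 5 (mod 8), (2/7789) = -1, and (2/7789)^9 = -1. Now have -(15/7789).
7789 ≡ 1 (mod 4), so quadratic reciprocity gives (15/7789) = (7789/15). Reduce: 7789 ≡ 4 (mod 15). Now have -(4/15).
Factor out 2: 4 = 2^2. Since 15 ≡ 7 (mod 8), (2/15) = +1, and (2/15)^2 = +1. Now have -(1/15).
(1/15) = 1. Collecting the sign factors: -1.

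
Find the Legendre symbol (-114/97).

Pull out -1: (-114/97) = (-1/97)·(114/97). Since 97 ≡ 1 (mod 4), (-1/97) = +1. Now have (114/97).
Reduce the numerator: 114 ≡ 17 (mod 97), so (114/97) = (17/97).
17 ≡ 1 (mod 4), so quadratic reciprocity gives (17/97) = (97/17). Reduce: 97 ≡ 12 (mod 17). Now have (12/17).
Factor out 2: 12 = 2^2·3. Since 17 ≡ 1 (mod 8), (2/17) = +1, and (2/17)^2 = +1. Now have (3/17).
17 ≡ 1 (mod 4), so quadratic reciprocity gives (3/17) = (17/3). Reduce: 17 ≡ 2 (mod 3). Now have (2/3).
Factor out 2: 2 = 2. Since 3 ≡ 3 (mod 8), (2/3) = -1. Now have -(1/3).
(1/3) = 1. Collecting the sign factors: -1.

-1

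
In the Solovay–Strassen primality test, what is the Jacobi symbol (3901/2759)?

Reduce the numerator: 3901 ≡ 1142 (mod 2759), so (3901/2759) = (1142/2759).
Factor out 2: 1142 = 2·571. Since 2759 ≡ 7 (mod 8), (2/2759) = +1. Now have (571/2759).
Both 571 ≡ 3 and 2759 ≡ 3 (mod 4), so reciprocity gives (571/2759) = -(2759/571). Reduce: 2759 ≡ 475 (mod 571). Now have -(475/571).
Both 475 ≡ 3 and 571 ≡ 3 (mod 4), so reciprocity gives (475/571) = -(571/475). Reduce: 571 ≡ 96 (mod 475). Now have (96/475).
Factor out 2: 96 = 2^5·3. Since 475 ≡ 3 (mod 8), (2/475) = -1, and (2/475)^5 = -1. Now have -(3/475).
Both 3 ≡ 3 and 475 ≡ 3 (mod 4), so reciprocity gives (3/475) = -(475/3). Reduce: 475 ≡ 1 (mod 3). Now have (1/3).
(1/3) = 1. Collecting the sign factors: 1.

1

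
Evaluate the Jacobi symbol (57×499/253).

1

By multiplicativity, (57·499/253) = (57/253)·(499/253).
First factor (57/253):
(57/253)
  = (253/57)    [QR: 57 ≡ 1 mod 4, sign kept]
  = (25/57)    [253 ≡ 25 mod 57]
  = (57/25)    [QR: 25 ≡ 1 mod 4, sign kept]
  = (7/25)    [57 ≡ 7 mod 25]
  = (25/7)    [QR: 25 ≡ 1 mod 4, sign kept]
  = (4/7)    [25 ≡ 4 mod 7]
  = (1/7)    [7 ≡ 7 mod 8 ⇒ (2/7)^2 = +1]
  = 1    [(1/7) = 1]
Second factor (499/253):
(499/253)
  = (246/253)    [499 ≡ 246 mod 253]
  = -(123/253)    [253 ≡ 5 mod 8 ⇒ (2/253) = -1]
  = -(253/123)    [QR: 253 ≡ 1 mod 4, sign kept]
  = -(7/123)    [253 ≡ 7 mod 123]
  = (123/7)    [QR: both ≡ 3 mod 4, sign flips]
  = (4/7)    [123 ≡ 4 mod 7]
  = (1/7)    [7 ≡ 7 mod 8 ⇒ (2/7)^2 = +1]
  = 1    [(1/7) = 1]
Product: (1)·(1) = 1.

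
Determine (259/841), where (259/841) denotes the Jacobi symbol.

1

841 ≡ 1 (mod 4), so quadratic reciprocity gives (259/841) = (841/259). Reduce: 841 ≡ 64 (mod 259). Now have (64/259).
Factor out 2: 64 = 2^6. Since 259 ≡ 3 (mod 8), (2/259) = -1, and (2/259)^6 = +1. Now have (1/259).
(1/259) = 1. Collecting the sign factors: 1.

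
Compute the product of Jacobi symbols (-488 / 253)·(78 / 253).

-1

By multiplicativity, (-488·78 / 253) = (-488 / 253)·(78 / 253).
First factor (-488 / 253):
(-488 / 253)
  = (18 / 253)    [-488 ≡ 18 mod 253]
  = -(9 / 253)    [253 ≡ 5 mod 8 ⇒ (2 / 253) = -1]
  = -(253 / 9)    [QR: 9 ≡ 1 mod 4, sign kept]
  = -(1 / 9)    [253 ≡ 1 mod 9]
  = -1    [(1 / 9) = 1]
Second factor (78 / 253):
(78 / 253)
  = -(39 / 253)    [253 ≡ 5 mod 8 ⇒ (2 / 253) = -1]
  = -(253 / 39)    [QR: 253 ≡ 1 mod 4, sign kept]
  = -(19 / 39)    [253 ≡ 19 mod 39]
  = (39 / 19)    [QR: both ≡ 3 mod 4, sign flips]
  = (1 / 19)    [39 ≡ 1 mod 19]
  = 1    [(1 / 19) = 1]
Product: (-1)·(1) = -1.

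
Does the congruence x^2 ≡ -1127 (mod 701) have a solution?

no

(-1127|701)
  = (275|701)    [-1127 ≡ 275 mod 701]
  = (701|275)    [QR: 701 ≡ 1 mod 4, sign kept]
  = (151|275)    [701 ≡ 151 mod 275]
  = -(275|151)    [QR: both ≡ 3 mod 4, sign flips]
  = -(124|151)    [275 ≡ 124 mod 151]
  = -(31|151)    [151 ≡ 7 mod 8 ⇒ (2|151)^2 = +1]
  = (151|31)    [QR: both ≡ 3 mod 4, sign flips]
  = (27|31)    [151 ≡ 27 mod 31]
  = -(31|27)    [QR: both ≡ 3 mod 4, sign flips]
  = -(4|27)    [31 ≡ 4 mod 27]
  = -(1|27)    [27 ≡ 3 mod 8 ⇒ (2|27)^2 = +1]
  = -1    [(1|27) = 1]
The Legendre symbol is -1, so x^2 ≡ -1127 (mod 701) has no solution.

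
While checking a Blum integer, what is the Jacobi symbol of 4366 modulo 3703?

-1

(4366/3703)
  = (663/3703)    [4366 ≡ 663 mod 3703]
  = -(3703/663)    [QR: both ≡ 3 mod 4, sign flips]
  = -(388/663)    [3703 ≡ 388 mod 663]
  = -(97/663)    [663 ≡ 7 mod 8 ⇒ (2/663)^2 = +1]
  = -(663/97)    [QR: 97 ≡ 1 mod 4, sign kept]
  = -(81/97)    [663 ≡ 81 mod 97]
  = -(97/81)    [QR: 81 ≡ 1 mod 4, sign kept]
  = -(16/81)    [97 ≡ 16 mod 81]
  = -(1/81)    [81 ≡ 1 mod 8 ⇒ (2/81)^4 = +1]
  = -1    [(1/81) = 1]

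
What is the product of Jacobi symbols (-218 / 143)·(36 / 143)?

By multiplicativity, (-218·36 / 143) = (-218 / 143)·(36 / 143).
First factor (-218 / 143):
Pull out -1: (-218 / 143) = (-1 / 143)·(218 / 143). Since 143 ≡ 3 (mod 4), (-1 / 143) = -1. Now have -(218 / 143).
Reduce the numerator: 218 ≡ 75 (mod 143), so (218 / 143) = (75 / 143).
Both 75 ≡ 3 and 143 ≡ 3 (mod 4), so reciprocity gives (75 / 143) = -(143 / 75). Reduce: 143 ≡ 68 (mod 75). Now have (68 / 75).
Factor out 2: 68 = 2^2·17. Since 75 ≡ 3 (mod 8), (2 / 75) = -1, and (2 / 75)^2 = +1. Now have (17 / 75).
17 ≡ 1 (mod 4), so quadratic reciprocity gives (17 / 75) = (75 / 17). Reduce: 75 ≡ 7 (mod 17). Now have (7 / 17).
17 ≡ 1 (mod 4), so quadratic reciprocity gives (7 / 17) = (17 / 7). Reduce: 17 ≡ 3 (mod 7). Now have (3 / 7).
Both 3 ≡ 3 and 7 ≡ 3 (mod 4), so reciprocity gives (3 / 7) = -(7 / 3). Reduce: 7 ≡ 1 (mod 3). Now have -(1 / 3).
(1 / 3) = 1. Collecting the sign factors: -1.
Second factor (36 / 143):
Factor out 2: 36 = 2^2·9. Since 143 ≡ 7 (mod 8), (2 / 143) = +1, and (2 / 143)^2 = +1. Now have (9 / 143).
9 ≡ 1 (mod 4), so quadratic reciprocity gives (9 / 143) = (143 / 9). Reduce: 143 ≡ 8 (mod 9). Now have (8 / 9).
Factor out 2: 8 = 2^3. Since 9 ≡ 1 (mod 8), (2 / 9) = +1, and (2 / 9)^3 = +1. Now have (1 / 9).
(1 / 9) = 1. Collecting the sign factors: 1.
Product: (-1)·(1) = -1.

-1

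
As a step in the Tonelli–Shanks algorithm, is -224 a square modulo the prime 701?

(-224/701)
  = (224/701)    [701 ≡ 1 mod 4 ⇒ (-1/701) = +1]
  = -(7/701)    [701 ≡ 5 mod 8 ⇒ (2/701)^5 = -1]
  = -(701/7)    [QR: 701 ≡ 1 mod 4, sign kept]
  = -(1/7)    [701 ≡ 1 mod 7]
  = -1    [(1/7) = 1]
(-224/701) = -1, and 701 is prime, so -224 is not a quadratic residue mod 701.

no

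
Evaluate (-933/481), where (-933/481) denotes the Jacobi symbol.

Reduce the numerator: -933 ≡ 29 (mod 481), so (-933/481) = (29/481).
29 ≡ 1 (mod 4), so quadratic reciprocity gives (29/481) = (481/29). Reduce: 481 ≡ 17 (mod 29). Now have (17/29).
17 ≡ 1 (mod 4), so quadratic reciprocity gives (17/29) = (29/17). Reduce: 29 ≡ 12 (mod 17). Now have (12/17).
Factor out 2: 12 = 2^2·3. Since 17 ≡ 1 (mod 8), (2/17) = +1, and (2/17)^2 = +1. Now have (3/17).
17 ≡ 1 (mod 4), so quadratic reciprocity gives (3/17) = (17/3). Reduce: 17 ≡ 2 (mod 3). Now have (2/3).
Factor out 2: 2 = 2. Since 3 ≡ 3 (mod 8), (2/3) = -1. Now have -(1/3).
(1/3) = 1. Collecting the sign factors: -1.

-1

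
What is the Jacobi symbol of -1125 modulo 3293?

(-1125 / 3293)
  = (2168 / 3293)    [-1125 ≡ 2168 mod 3293]
  = -(271 / 3293)    [3293 ≡ 5 mod 8 ⇒ (2 / 3293)^3 = -1]
  = -(3293 / 271)    [QR: 3293 ≡ 1 mod 4, sign kept]
  = -(41 / 271)    [3293 ≡ 41 mod 271]
  = -(271 / 41)    [QR: 41 ≡ 1 mod 4, sign kept]
  = -(25 / 41)    [271 ≡ 25 mod 41]
  = -(41 / 25)    [QR: 25 ≡ 1 mod 4, sign kept]
  = -(16 / 25)    [41 ≡ 16 mod 25]
  = -(1 / 25)    [25 ≡ 1 mod 8 ⇒ (2 / 25)^4 = +1]
  = -1    [(1 / 25) = 1]

-1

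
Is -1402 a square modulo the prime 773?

yes

Reduce the numerator: -1402 ≡ 144 (mod 773), so (-1402|773) = (144|773).
Factor out 2: 144 = 2^4·9. Since 773 ≡ 5 (mod 8), (2|773) = -1, and (2|773)^4 = +1. Now have (9|773).
9 ≡ 1 (mod 4), so quadratic reciprocity gives (9|773) = (773|9). Reduce: 773 ≡ 8 (mod 9). Now have (8|9).
Factor out 2: 8 = 2^3. Since 9 ≡ 1 (mod 8), (2|9) = +1, and (2|9)^3 = +1. Now have (1|9).
(1|9) = 1. Collecting the sign factors: 1.
(-1402|773) = 1, and 773 is prime, so -1402 is a quadratic residue mod 773.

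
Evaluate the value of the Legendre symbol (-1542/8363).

Pull out -1: (-1542/8363) = (-1/8363)·(1542/8363). Since 8363 ≡ 3 (mod 4), (-1/8363) = -1. Now have -(1542/8363).
Factor out 2: 1542 = 2·771. Since 8363 ≡ 3 (mod 8), (2/8363) = -1. Now have (771/8363).
Both 771 ≡ 3 and 8363 ≡ 3 (mod 4), so reciprocity gives (771/8363) = -(8363/771). Reduce: 8363 ≡ 653 (mod 771). Now have -(653/771).
653 ≡ 1 (mod 4), so quadratic reciprocity gives (653/771) = (771/653). Reduce: 771 ≡ 118 (mod 653). Now have -(118/653).
Factor out 2: 118 = 2·59. Since 653 ≡ 5 (mod 8), (2/653) = -1. Now have (59/653).
653 ≡ 1 (mod 4), so quadratic reciprocity gives (59/653) = (653/59). Reduce: 653 ≡ 4 (mod 59). Now have (4/59).
Factor out 2: 4 = 2^2. Since 59 ≡ 3 (mod 8), (2/59) = -1, and (2/59)^2 = +1. Now have (1/59).
(1/59) = 1. Collecting the sign factors: 1.

1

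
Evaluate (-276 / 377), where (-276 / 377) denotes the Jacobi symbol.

(-276 / 377)
  = (276 / 377)    [377 ≡ 1 mod 4 ⇒ (-1 / 377) = +1]
  = (69 / 377)    [377 ≡ 1 mod 8 ⇒ (2 / 377)^2 = +1]
  = (377 / 69)    [QR: 69 ≡ 1 mod 4, sign kept]
  = (32 / 69)    [377 ≡ 32 mod 69]
  = -(1 / 69)    [69 ≡ 5 mod 8 ⇒ (2 / 69)^5 = -1]
  = -1    [(1 / 69) = 1]

-1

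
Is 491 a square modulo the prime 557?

(491|557)
  = (557|491)    [QR: 557 ≡ 1 mod 4, sign kept]
  = (66|491)    [557 ≡ 66 mod 491]
  = -(33|491)    [491 ≡ 3 mod 8 ⇒ (2|491) = -1]
  = -(491|33)    [QR: 33 ≡ 1 mod 4, sign kept]
  = -(29|33)    [491 ≡ 29 mod 33]
  = -(33|29)    [QR: 29 ≡ 1 mod 4, sign kept]
  = -(4|29)    [33 ≡ 4 mod 29]
  = -(1|29)    [29 ≡ 5 mod 8 ⇒ (2|29)^2 = +1]
  = -1    [(1|29) = 1]
(491|557) = -1, and 557 is prime, so 491 is not a quadratic residue mod 557.

no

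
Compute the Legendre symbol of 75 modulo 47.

Reduce the numerator: 75 ≡ 28 (mod 47), so (75/47) = (28/47).
Factor out 2: 28 = 2^2·7. Since 47 ≡ 7 (mod 8), (2/47) = +1, and (2/47)^2 = +1. Now have (7/47).
Both 7 ≡ 3 and 47 ≡ 3 (mod 4), so reciprocity gives (7/47) = -(47/7). Reduce: 47 ≡ 5 (mod 7). Now have -(5/7).
5 ≡ 1 (mod 4), so quadratic reciprocity gives (5/7) = (7/5). Reduce: 7 ≡ 2 (mod 5). Now have -(2/5).
Factor out 2: 2 = 2. Since 5 ≡ 5 (mod 8), (2/5) = -1. Now have (1/5).
(1/5) = 1. Collecting the sign factors: 1.

1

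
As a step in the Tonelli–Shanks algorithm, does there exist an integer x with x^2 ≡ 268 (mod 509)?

(268/509)
  = (67/509)    [509 ≡ 5 mod 8 ⇒ (2/509)^2 = +1]
  = (509/67)    [QR: 509 ≡ 1 mod 4, sign kept]
  = (40/67)    [509 ≡ 40 mod 67]
  = -(5/67)    [67 ≡ 3 mod 8 ⇒ (2/67)^3 = -1]
  = -(67/5)    [QR: 5 ≡ 1 mod 4, sign kept]
  = -(2/5)    [67 ≡ 2 mod 5]
  = (1/5)    [5 ≡ 5 mod 8 ⇒ (2/5) = -1]
  = 1    [(1/5) = 1]
The Legendre symbol is 1, so x^2 ≡ 268 (mod 509) has solution.

yes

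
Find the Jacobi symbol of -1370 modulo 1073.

1

(-1370/1073)
  = (1370/1073)    [1073 ≡ 1 mod 4 ⇒ (-1/1073) = +1]
  = (297/1073)    [1370 ≡ 297 mod 1073]
  = (1073/297)    [QR: 297 ≡ 1 mod 4, sign kept]
  = (182/297)    [1073 ≡ 182 mod 297]
  = (91/297)    [297 ≡ 1 mod 8 ⇒ (2/297) = +1]
  = (297/91)    [QR: 297 ≡ 1 mod 4, sign kept]
  = (24/91)    [297 ≡ 24 mod 91]
  = -(3/91)    [91 ≡ 3 mod 8 ⇒ (2/91)^3 = -1]
  = (91/3)    [QR: both ≡ 3 mod 4, sign flips]
  = (1/3)    [91 ≡ 1 mod 3]
  = 1    [(1/3) = 1]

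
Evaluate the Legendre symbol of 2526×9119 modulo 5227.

By multiplicativity, (2526·9119 / 5227) = (2526 / 5227)·(9119 / 5227).
First factor (2526 / 5227):
Factor out 2: 2526 = 2·1263. Since 5227 ≡ 3 (mod 8), (2 / 5227) = -1. Now have -(1263 / 5227).
Both 1263 ≡ 3 and 5227 ≡ 3 (mod 4), so reciprocity gives (1263 / 5227) = -(5227 / 1263). Reduce: 5227 ≡ 175 (mod 1263). Now have (175 / 1263).
Both 175 ≡ 3 and 1263 ≡ 3 (mod 4), so reciprocity gives (175 / 1263) = -(1263 / 175). Reduce: 1263 ≡ 38 (mod 175). Now have -(38 / 175).
Factor out 2: 38 = 2·19. Since 175 ≡ 7 (mod 8), (2 / 175) = +1. Now have -(19 / 175).
Both 19 ≡ 3 and 175 ≡ 3 (mod 4), so reciprocity gives (19 / 175) = -(175 / 19). Reduce: 175 ≡ 4 (mod 19). Now have (4 / 19).
Factor out 2: 4 = 2^2. Since 19 ≡ 3 (mod 8), (2 / 19) = -1, and (2 / 19)^2 = +1. Now have (1 / 19).
(1 / 19) = 1. Collecting the sign factors: 1.
Second factor (9119 / 5227):
Reduce the numerator: 9119 ≡ 3892 (mod 5227), so (9119 / 5227) = (3892 / 5227).
Factor out 2: 3892 = 2^2·973. Since 5227 ≡ 3 (mod 8), (2 / 5227) = -1, and (2 / 5227)^2 = +1. Now have (973 / 5227).
973 ≡ 1 (mod 4), so quadratic reciprocity gives (973 / 5227) = (5227 / 973). Reduce: 5227 ≡ 362 (mod 973). Now have (362 / 973).
Factor out 2: 362 = 2·181. Since 973 ≡ 5 (mod 8), (2 / 973) = -1. Now have -(181 / 973).
181 ≡ 1 (mod 4), so quadratic reciprocity gives (181 / 973) = (973 / 181). Reduce: 973 ≡ 68 (mod 181). Now have -(68 / 181).
Factor out 2: 68 = 2^2·17. Since 181 ≡ 5 (mod 8), (2 / 181) = -1, and (2 / 181)^2 = +1. Now have -(17 / 181).
17 ≡ 1 (mod 4), so quadratic reciprocity gives (17 / 181) = (181 / 17). Reduce: 181 ≡ 11 (mod 17). Now have -(11 / 17).
17 ≡ 1 (mod 4), so quadratic reciprocity gives (11 / 17) = (17 / 11). Reduce: 17 ≡ 6 (mod 11). Now have -(6 / 11).
Factor out 2: 6 = 2·3. Since 11 ≡ 3 (mod 8), (2 / 11) = -1. Now have (3 / 11).
Both 3 ≡ 3 and 11 ≡ 3 (mod 4), so reciprocity gives (3 / 11) = -(11 / 3). Reduce: 11 ≡ 2 (mod 3). Now have -(2 / 3).
Factor out 2: 2 = 2. Since 3 ≡ 3 (mod 8), (2 / 3) = -1. Now have (1 / 3).
(1 / 3) = 1. Collecting the sign factors: 1.
Product: (1)·(1) = 1.

1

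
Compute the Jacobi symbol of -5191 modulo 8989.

1

(-5191/8989)
  = (5191/8989)    [8989 ≡ 1 mod 4 ⇒ (-1/8989) = +1]
  = (8989/5191)    [QR: 8989 ≡ 1 mod 4, sign kept]
  = (3798/5191)    [8989 ≡ 3798 mod 5191]
  = (1899/5191)    [5191 ≡ 7 mod 8 ⇒ (2/5191) = +1]
  = -(5191/1899)    [QR: both ≡ 3 mod 4, sign flips]
  = -(1393/1899)    [5191 ≡ 1393 mod 1899]
  = -(1899/1393)    [QR: 1393 ≡ 1 mod 4, sign kept]
  = -(506/1393)    [1899 ≡ 506 mod 1393]
  = -(253/1393)    [1393 ≡ 1 mod 8 ⇒ (2/1393) = +1]
  = -(1393/253)    [QR: 253 ≡ 1 mod 4, sign kept]
  = -(128/253)    [1393 ≡ 128 mod 253]
  = (1/253)    [253 ≡ 5 mod 8 ⇒ (2/253)^7 = -1]
  = 1    [(1/253) = 1]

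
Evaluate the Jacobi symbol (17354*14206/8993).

1

By multiplicativity, (17354·14206/8993) = (17354/8993)·(14206/8993).
First factor (17354/8993):
(17354/8993)
  = (8361/8993)    [17354 ≡ 8361 mod 8993]
  = (8993/8361)    [QR: 8361 ≡ 1 mod 4, sign kept]
  = (632/8361)    [8993 ≡ 632 mod 8361]
  = (79/8361)    [8361 ≡ 1 mod 8 ⇒ (2/8361)^3 = +1]
  = (8361/79)    [QR: 8361 ≡ 1 mod 4, sign kept]
  = (66/79)    [8361 ≡ 66 mod 79]
  = (33/79)    [79 ≡ 7 mod 8 ⇒ (2/79) = +1]
  = (79/33)    [QR: 33 ≡ 1 mod 4, sign kept]
  = (13/33)    [79 ≡ 13 mod 33]
  = (33/13)    [QR: 13 ≡ 1 mod 4, sign kept]
  = (7/13)    [33 ≡ 7 mod 13]
  = (13/7)    [QR: 13 ≡ 1 mod 4, sign kept]
  = (6/7)    [13 ≡ 6 mod 7]
  = (3/7)    [7 ≡ 7 mod 8 ⇒ (2/7) = +1]
  = -(7/3)    [QR: both ≡ 3 mod 4, sign flips]
  = -(1/3)    [7 ≡ 1 mod 3]
  = -1    [(1/3) = 1]
Second factor (14206/8993):
(14206/8993)
  = (5213/8993)    [14206 ≡ 5213 mod 8993]
  = (8993/5213)    [QR: 5213 ≡ 1 mod 4, sign kept]
  = (3780/5213)    [8993 ≡ 3780 mod 5213]
  = (945/5213)    [5213 ≡ 5 mod 8 ⇒ (2/5213)^2 = +1]
  = (5213/945)    [QR: 945 ≡ 1 mod 4, sign kept]
  = (488/945)    [5213 ≡ 488 mod 945]
  = (61/945)    [945 ≡ 1 mod 8 ⇒ (2/945)^3 = +1]
  = (945/61)    [QR: 61 ≡ 1 mod 4, sign kept]
  = (30/61)    [945 ≡ 30 mod 61]
  = -(15/61)    [61 ≡ 5 mod 8 ⇒ (2/61) = -1]
  = -(61/15)    [QR: 61 ≡ 1 mod 4, sign kept]
  = -(1/15)    [61 ≡ 1 mod 15]
  = -1    [(1/15) = 1]
Product: (-1)·(-1) = 1.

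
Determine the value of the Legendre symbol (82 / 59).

(82 / 59)
  = (23 / 59)    [82 ≡ 23 mod 59]
  = -(59 / 23)    [QR: both ≡ 3 mod 4, sign flips]
  = -(13 / 23)    [59 ≡ 13 mod 23]
  = -(23 / 13)    [QR: 13 ≡ 1 mod 4, sign kept]
  = -(10 / 13)    [23 ≡ 10 mod 13]
  = (5 / 13)    [13 ≡ 5 mod 8 ⇒ (2 / 13) = -1]
  = (13 / 5)    [QR: 5 ≡ 1 mod 4, sign kept]
  = (3 / 5)    [13 ≡ 3 mod 5]
  = (5 / 3)    [QR: 5 ≡ 1 mod 4, sign kept]
  = (2 / 3)    [5 ≡ 2 mod 3]
  = -(1 / 3)    [3 ≡ 3 mod 8 ⇒ (2 / 3) = -1]
  = -1    [(1 / 3) = 1]

-1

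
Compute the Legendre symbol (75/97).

1

97 ≡ 1 (mod 4), so quadratic reciprocity gives (75/97) = (97/75). Reduce: 97 ≡ 22 (mod 75). Now have (22/75).
Factor out 2: 22 = 2·11. Since 75 ≡ 3 (mod 8), (2/75) = -1. Now have -(11/75).
Both 11 ≡ 3 and 75 ≡ 3 (mod 4), so reciprocity gives (11/75) = -(75/11). Reduce: 75 ≡ 9 (mod 11). Now have (9/11).
9 ≡ 1 (mod 4), so quadratic reciprocity gives (9/11) = (11/9). Reduce: 11 ≡ 2 (mod 9). Now have (2/9).
Factor out 2: 2 = 2. Since 9 ≡ 1 (mod 8), (2/9) = +1. Now have (1/9).
(1/9) = 1. Collecting the sign factors: 1.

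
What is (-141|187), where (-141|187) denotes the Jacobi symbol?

Reduce the numerator: -141 ≡ 46 (mod 187), so (-141|187) = (46|187).
Factor out 2: 46 = 2·23. Since 187 ≡ 3 (mod 8), (2|187) = -1. Now have -(23|187).
Both 23 ≡ 3 and 187 ≡ 3 (mod 4), so reciprocity gives (23|187) = -(187|23). Reduce: 187 ≡ 3 (mod 23). Now have (3|23).
Both 3 ≡ 3 and 23 ≡ 3 (mod 4), so reciprocity gives (3|23) = -(23|3). Reduce: 23 ≡ 2 (mod 3). Now have -(2|3).
Factor out 2: 2 = 2. Since 3 ≡ 3 (mod 8), (2|3) = -1. Now have (1|3).
(1|3) = 1. Collecting the sign factors: 1.

1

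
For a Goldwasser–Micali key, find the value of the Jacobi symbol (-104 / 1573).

0

(-104 / 1573)
  = (1469 / 1573)    [-104 ≡ 1469 mod 1573]
  = (1573 / 1469)    [QR: 1469 ≡ 1 mod 4, sign kept]
  = (104 / 1469)    [1573 ≡ 104 mod 1469]
  = -(13 / 1469)    [1469 ≡ 5 mod 8 ⇒ (2 / 1469)^3 = -1]
  = -(1469 / 13)    [QR: 13 ≡ 1 mod 4, sign kept]
  = -(0 / 13)    [1469 ≡ 0 mod 13]
  = 0    [numerator 0, gcd > 1]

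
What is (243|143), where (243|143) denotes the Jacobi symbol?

1

(243|143)
  = (100|143)    [243 ≡ 100 mod 143]
  = (25|143)    [143 ≡ 7 mod 8 ⇒ (2|143)^2 = +1]
  = (143|25)    [QR: 25 ≡ 1 mod 4, sign kept]
  = (18|25)    [143 ≡ 18 mod 25]
  = (9|25)    [25 ≡ 1 mod 8 ⇒ (2|25) = +1]
  = (25|9)    [QR: 9 ≡ 1 mod 4, sign kept]
  = (7|9)    [25 ≡ 7 mod 9]
  = (9|7)    [QR: 9 ≡ 1 mod 4, sign kept]
  = (2|7)    [9 ≡ 2 mod 7]
  = (1|7)    [7 ≡ 7 mod 8 ⇒ (2|7) = +1]
  = 1    [(1|7) = 1]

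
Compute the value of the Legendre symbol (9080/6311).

Reduce the numerator: 9080 ≡ 2769 (mod 6311), so (9080/6311) = (2769/6311).
2769 ≡ 1 (mod 4), so quadratic reciprocity gives (2769/6311) = (6311/2769). Reduce: 6311 ≡ 773 (mod 2769). Now have (773/2769).
773 ≡ 1 (mod 4), so quadratic reciprocity gives (773/2769) = (2769/773). Reduce: 2769 ≡ 450 (mod 773). Now have (450/773).
Factor out 2: 450 = 2·225. Since 773 ≡ 5 (mod 8), (2/773) = -1. Now have -(225/773).
225 ≡ 1 (mod 4), so quadratic reciprocity gives (225/773) = (773/225). Reduce: 773 ≡ 98 (mod 225). Now have -(98/225).
Factor out 2: 98 = 2·49. Since 225 ≡ 1 (mod 8), (2/225) = +1. Now have -(49/225).
49 ≡ 1 (mod 4), so quadratic reciprocity gives (49/225) = (225/49). Reduce: 225 ≡ 29 (mod 49). Now have -(29/49).
29 ≡ 1 (mod 4), so quadratic reciprocity gives (29/49) = (49/29). Reduce: 49 ≡ 20 (mod 29). Now have -(20/29).
Factor out 2: 20 = 2^2·5. Since 29 ≡ 5 (mod 8), (2/29) = -1, and (2/29)^2 = +1. Now have -(5/29).
5 ≡ 1 (mod 4), so quadratic reciprocity gives (5/29) = (29/5). Reduce: 29 ≡ 4 (mod 5). Now have -(4/5).
Factor out 2: 4 = 2^2. Since 5 ≡ 5 (mod 8), (2/5) = -1, and (2/5)^2 = +1. Now have -(1/5).
(1/5) = 1. Collecting the sign factors: -1.

-1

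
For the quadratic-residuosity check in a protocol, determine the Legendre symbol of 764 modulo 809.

Factor out 2: 764 = 2^2·191. Since 809 ≡ 1 (mod 8), (2/809) = +1, and (2/809)^2 = +1. Now have (191/809).
809 ≡ 1 (mod 4), so quadratic reciprocity gives (191/809) = (809/191). Reduce: 809 ≡ 45 (mod 191). Now have (45/191).
45 ≡ 1 (mod 4), so quadratic reciprocity gives (45/191) = (191/45). Reduce: 191 ≡ 11 (mod 45). Now have (11/45).
45 ≡ 1 (mod 4), so quadratic reciprocity gives (11/45) = (45/11). Reduce: 45 ≡ 1 (mod 11). Now have (1/11).
(1/11) = 1. Collecting the sign factors: 1.

1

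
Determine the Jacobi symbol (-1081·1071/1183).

By multiplicativity, (-1081·1071/1183) = (-1081/1183)·(1071/1183).
First factor (-1081/1183):
(-1081/1183)
  = (102/1183)    [-1081 ≡ 102 mod 1183]
  = (51/1183)    [1183 ≡ 7 mod 8 ⇒ (2/1183) = +1]
  = -(1183/51)    [QR: both ≡ 3 mod 4, sign flips]
  = -(10/51)    [1183 ≡ 10 mod 51]
  = (5/51)    [51 ≡ 3 mod 8 ⇒ (2/51) = -1]
  = (51/5)    [QR: 5 ≡ 1 mod 4, sign kept]
  = (1/5)    [51 ≡ 1 mod 5]
  = 1    [(1/5) = 1]
Second factor (1071/1183):
(1071/1183)
  = -(1183/1071)    [QR: both ≡ 3 mod 4, sign flips]
  = -(112/1071)    [1183 ≡ 112 mod 1071]
  = -(7/1071)    [1071 ≡ 7 mod 8 ⇒ (2/1071)^4 = +1]
  = (1071/7)    [QR: both ≡ 3 mod 4, sign flips]
  = (0/7)    [1071 ≡ 0 mod 7]
  = 0    [numerator 0, gcd > 1]
Product: (1)·(0) = 0.

0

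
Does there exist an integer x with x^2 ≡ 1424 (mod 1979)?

yes

(1424|1979)
  = (89|1979)    [1979 ≡ 3 mod 8 ⇒ (2|1979)^4 = +1]
  = (1979|89)    [QR: 89 ≡ 1 mod 4, sign kept]
  = (21|89)    [1979 ≡ 21 mod 89]
  = (89|21)    [QR: 21 ≡ 1 mod 4, sign kept]
  = (5|21)    [89 ≡ 5 mod 21]
  = (21|5)    [QR: 5 ≡ 1 mod 4, sign kept]
  = (1|5)    [21 ≡ 1 mod 5]
  = 1    [(1|5) = 1]
The Legendre symbol is 1, so x^2 ≡ 1424 (mod 1979) has solution.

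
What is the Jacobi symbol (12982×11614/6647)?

1

By multiplicativity, (12982·11614/6647) = (12982/6647)·(11614/6647).
First factor (12982/6647):
(12982/6647)
  = (6335/6647)    [12982 ≡ 6335 mod 6647]
  = -(6647/6335)    [QR: both ≡ 3 mod 4, sign flips]
  = -(312/6335)    [6647 ≡ 312 mod 6335]
  = -(39/6335)    [6335 ≡ 7 mod 8 ⇒ (2/6335)^3 = +1]
  = (6335/39)    [QR: both ≡ 3 mod 4, sign flips]
  = (17/39)    [6335 ≡ 17 mod 39]
  = (39/17)    [QR: 17 ≡ 1 mod 4, sign kept]
  = (5/17)    [39 ≡ 5 mod 17]
  = (17/5)    [QR: 5 ≡ 1 mod 4, sign kept]
  = (2/5)    [17 ≡ 2 mod 5]
  = -(1/5)    [5 ≡ 5 mod 8 ⇒ (2/5) = -1]
  = -1    [(1/5) = 1]
Second factor (11614/6647):
(11614/6647)
  = (4967/6647)    [11614 ≡ 4967 mod 6647]
  = -(6647/4967)    [QR: both ≡ 3 mod 4, sign flips]
  = -(1680/4967)    [6647 ≡ 1680 mod 4967]
  = -(105/4967)    [4967 ≡ 7 mod 8 ⇒ (2/4967)^4 = +1]
  = -(4967/105)    [QR: 105 ≡ 1 mod 4, sign kept]
  = -(32/105)    [4967 ≡ 32 mod 105]
  = -(1/105)    [105 ≡ 1 mod 8 ⇒ (2/105)^5 = +1]
  = -1    [(1/105) = 1]
Product: (-1)·(-1) = 1.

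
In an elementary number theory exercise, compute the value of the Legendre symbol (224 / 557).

-1

Factor out 2: 224 = 2^5·7. Since 557 ≡ 5 (mod 8), (2 / 557) = -1, and (2 / 557)^5 = -1. Now have -(7 / 557).
557 ≡ 1 (mod 4), so quadratic reciprocity gives (7 / 557) = (557 / 7). Reduce: 557 ≡ 4 (mod 7). Now have -(4 / 7).
Factor out 2: 4 = 2^2. Since 7 ≡ 7 (mod 8), (2 / 7) = +1, and (2 / 7)^2 = +1. Now have -(1 / 7).
(1 / 7) = 1. Collecting the sign factors: -1.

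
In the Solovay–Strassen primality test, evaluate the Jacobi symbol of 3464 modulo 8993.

(3464/8993)
  = (433/8993)    [8993 ≡ 1 mod 8 ⇒ (2/8993)^3 = +1]
  = (8993/433)    [QR: 433 ≡ 1 mod 4, sign kept]
  = (333/433)    [8993 ≡ 333 mod 433]
  = (433/333)    [QR: 333 ≡ 1 mod 4, sign kept]
  = (100/333)    [433 ≡ 100 mod 333]
  = (25/333)    [333 ≡ 5 mod 8 ⇒ (2/333)^2 = +1]
  = (333/25)    [QR: 25 ≡ 1 mod 4, sign kept]
  = (8/25)    [333 ≡ 8 mod 25]
  = (1/25)    [25 ≡ 1 mod 8 ⇒ (2/25)^3 = +1]
  = 1    [(1/25) = 1]

1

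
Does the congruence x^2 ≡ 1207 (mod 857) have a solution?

no

(1207/857)
  = (350/857)    [1207 ≡ 350 mod 857]
  = (175/857)    [857 ≡ 1 mod 8 ⇒ (2/857) = +1]
  = (857/175)    [QR: 857 ≡ 1 mod 4, sign kept]
  = (157/175)    [857 ≡ 157 mod 175]
  = (175/157)    [QR: 157 ≡ 1 mod 4, sign kept]
  = (18/157)    [175 ≡ 18 mod 157]
  = -(9/157)    [157 ≡ 5 mod 8 ⇒ (2/157) = -1]
  = -(157/9)    [QR: 9 ≡ 1 mod 4, sign kept]
  = -(4/9)    [157 ≡ 4 mod 9]
  = -(1/9)    [9 ≡ 1 mod 8 ⇒ (2/9)^2 = +1]
  = -1    [(1/9) = 1]
(1207/857) = -1, and 857 is prime, so 1207 is not a quadratic residue mod 857.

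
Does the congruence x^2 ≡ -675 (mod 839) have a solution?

(-675|839)
  = -(675|839)    [839 ≡ 3 mod 4 ⇒ (-1|839) = -1]
  = (839|675)    [QR: both ≡ 3 mod 4, sign flips]
  = (164|675)    [839 ≡ 164 mod 675]
  = (41|675)    [675 ≡ 3 mod 8 ⇒ (2|675)^2 = +1]
  = (675|41)    [QR: 41 ≡ 1 mod 4, sign kept]
  = (19|41)    [675 ≡ 19 mod 41]
  = (41|19)    [QR: 41 ≡ 1 mod 4, sign kept]
  = (3|19)    [41 ≡ 3 mod 19]
  = -(19|3)    [QR: both ≡ 3 mod 4, sign flips]
  = -(1|3)    [19 ≡ 1 mod 3]
  = -1    [(1|3) = 1]
(-675|839) = -1, and 839 is prime, so -675 is not a quadratic residue mod 839.

no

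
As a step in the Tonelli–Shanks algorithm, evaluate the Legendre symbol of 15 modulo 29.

29 ≡ 1 (mod 4), so quadratic reciprocity gives (15/29) = (29/15). Reduce: 29 ≡ 14 (mod 15). Now have (14/15).
Factor out 2: 14 = 2·7. Since 15 ≡ 7 (mod 8), (2/15) = +1. Now have (7/15).
Both 7 ≡ 3 and 15 ≡ 3 (mod 4), so reciprocity gives (7/15) = -(15/7). Reduce: 15 ≡ 1 (mod 7). Now have -(1/7).
(1/7) = 1. Collecting the sign factors: -1.

-1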